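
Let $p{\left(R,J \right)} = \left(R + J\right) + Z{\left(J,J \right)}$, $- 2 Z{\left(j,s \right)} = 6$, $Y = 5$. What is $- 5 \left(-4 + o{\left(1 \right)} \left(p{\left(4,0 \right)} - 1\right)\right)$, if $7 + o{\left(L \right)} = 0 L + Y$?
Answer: $20$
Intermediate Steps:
$Z{\left(j,s \right)} = -3$ ($Z{\left(j,s \right)} = \left(- \frac{1}{2}\right) 6 = -3$)
$o{\left(L \right)} = -2$ ($o{\left(L \right)} = -7 + \left(0 L + 5\right) = -7 + \left(0 + 5\right) = -7 + 5 = -2$)
$p{\left(R,J \right)} = -3 + J + R$ ($p{\left(R,J \right)} = \left(R + J\right) - 3 = \left(J + R\right) - 3 = -3 + J + R$)
$- 5 \left(-4 + o{\left(1 \right)} \left(p{\left(4,0 \right)} - 1\right)\right) = - 5 \left(-4 - 2 \left(\left(-3 + 0 + 4\right) - 1\right)\right) = - 5 \left(-4 - 2 \left(1 - 1\right)\right) = - 5 \left(-4 - 0\right) = - 5 \left(-4 + 0\right) = \left(-5\right) \left(-4\right) = 20$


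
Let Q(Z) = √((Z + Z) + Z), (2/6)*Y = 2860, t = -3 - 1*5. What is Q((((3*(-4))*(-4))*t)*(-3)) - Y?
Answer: -8580 + 24*√6 ≈ -8521.2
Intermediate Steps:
t = -8 (t = -3 - 5 = -8)
Y = 8580 (Y = 3*2860 = 8580)
Q(Z) = √3*√Z (Q(Z) = √(2*Z + Z) = √(3*Z) = √3*√Z)
Q((((3*(-4))*(-4))*t)*(-3)) - Y = √3*√((((3*(-4))*(-4))*(-8))*(-3)) - 1*8580 = √3*√((-12*(-4)*(-8))*(-3)) - 8580 = √3*√((48*(-8))*(-3)) - 8580 = √3*√(-384*(-3)) - 8580 = √3*√1152 - 8580 = √3*(24*√2) - 8580 = 24*√6 - 8580 = -8580 + 24*√6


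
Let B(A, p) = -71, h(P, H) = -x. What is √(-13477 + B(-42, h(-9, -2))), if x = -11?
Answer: 2*I*√3387 ≈ 116.4*I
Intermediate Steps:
h(P, H) = 11 (h(P, H) = -1*(-11) = 11)
√(-13477 + B(-42, h(-9, -2))) = √(-13477 - 71) = √(-13548) = 2*I*√3387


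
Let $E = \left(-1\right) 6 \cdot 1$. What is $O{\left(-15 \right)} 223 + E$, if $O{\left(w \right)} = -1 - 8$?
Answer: $-2013$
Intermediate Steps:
$O{\left(w \right)} = -9$
$E = -6$ ($E = \left(-6\right) 1 = -6$)
$O{\left(-15 \right)} 223 + E = \left(-9\right) 223 - 6 = -2007 - 6 = -2013$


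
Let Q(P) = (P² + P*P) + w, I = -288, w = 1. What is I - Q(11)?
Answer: -531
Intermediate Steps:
Q(P) = 1 + 2*P² (Q(P) = (P² + P*P) + 1 = (P² + P²) + 1 = 2*P² + 1 = 1 + 2*P²)
I - Q(11) = -288 - (1 + 2*11²) = -288 - (1 + 2*121) = -288 - (1 + 242) = -288 - 1*243 = -288 - 243 = -531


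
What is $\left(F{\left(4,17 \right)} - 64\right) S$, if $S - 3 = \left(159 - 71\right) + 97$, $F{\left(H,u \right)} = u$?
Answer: $-8836$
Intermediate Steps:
$S = 188$ ($S = 3 + \left(\left(159 - 71\right) + 97\right) = 3 + \left(88 + 97\right) = 3 + 185 = 188$)
$\left(F{\left(4,17 \right)} - 64\right) S = \left(17 - 64\right) 188 = \left(-47\right) 188 = -8836$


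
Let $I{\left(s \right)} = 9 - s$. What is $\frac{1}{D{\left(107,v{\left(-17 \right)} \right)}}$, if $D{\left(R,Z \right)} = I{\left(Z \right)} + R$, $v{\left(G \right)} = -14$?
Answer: $\frac{1}{130} \approx 0.0076923$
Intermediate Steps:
$D{\left(R,Z \right)} = 9 + R - Z$ ($D{\left(R,Z \right)} = \left(9 - Z\right) + R = 9 + R - Z$)
$\frac{1}{D{\left(107,v{\left(-17 \right)} \right)}} = \frac{1}{9 + 107 - -14} = \frac{1}{9 + 107 + 14} = \frac{1}{130}$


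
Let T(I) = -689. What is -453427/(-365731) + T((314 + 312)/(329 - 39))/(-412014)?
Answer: 187070260637/150686292234 ≈ 1.2415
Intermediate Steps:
-453427/(-365731) + T((314 + 312)/(329 - 39))/(-412014) = -453427/(-365731) - 689/(-412014) = -453427*(-1/365731) - 689*(-1/412014) = 453427/365731 + 689/412014 = 187070260637/150686292234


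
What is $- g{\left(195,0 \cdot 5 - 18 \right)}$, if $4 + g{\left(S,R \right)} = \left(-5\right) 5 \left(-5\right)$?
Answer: $-121$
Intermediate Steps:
$g{\left(S,R \right)} = 121$ ($g{\left(S,R \right)} = -4 + \left(-5\right) 5 \left(-5\right) = -4 - -125 = -4 + 125 = 121$)
$- g{\left(195,0 \cdot 5 - 18 \right)} = \left(-1\right) 121 = -121$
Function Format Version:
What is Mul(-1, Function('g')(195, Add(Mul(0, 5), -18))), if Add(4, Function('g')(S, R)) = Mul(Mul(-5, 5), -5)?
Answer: -121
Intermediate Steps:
Function('g')(S, R) = 121 (Function('g')(S, R) = Add(-4, Mul(Mul(-5, 5), -5)) = Add(-4, Mul(-25, -5)) = Add(-4, 125) = 121)
Mul(-1, Function('g')(195, Add(Mul(0, 5), -18))) = Mul(-1, 121) = -121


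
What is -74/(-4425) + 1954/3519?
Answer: 2968952/5190525 ≈ 0.57199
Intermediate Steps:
-74/(-4425) + 1954/3519 = -74*(-1/4425) + 1954*(1/3519) = 74/4425 + 1954/3519 = 2968952/5190525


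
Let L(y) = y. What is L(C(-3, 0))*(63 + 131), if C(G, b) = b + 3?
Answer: 582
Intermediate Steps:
C(G, b) = 3 + b
L(C(-3, 0))*(63 + 131) = (3 + 0)*(63 + 131) = 3*194 = 582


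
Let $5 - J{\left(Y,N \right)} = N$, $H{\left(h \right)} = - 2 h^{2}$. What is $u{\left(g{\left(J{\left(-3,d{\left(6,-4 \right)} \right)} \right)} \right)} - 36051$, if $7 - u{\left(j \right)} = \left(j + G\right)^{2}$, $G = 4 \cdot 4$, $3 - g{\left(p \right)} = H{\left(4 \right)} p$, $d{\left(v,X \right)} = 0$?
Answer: $-68085$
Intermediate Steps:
$J{\left(Y,N \right)} = 5 - N$
$g{\left(p \right)} = 3 + 32 p$ ($g{\left(p \right)} = 3 - - 2 \cdot 4^{2} p = 3 - \left(-2\right) 16 p = 3 - - 32 p = 3 + 32 p$)
$G = 16$
$u{\left(j \right)} = 7 - \left(16 + j\right)^{2}$ ($u{\left(j \right)} = 7 - \left(j + 16\right)^{2} = 7 - \left(16 + j\right)^{2}$)
$u{\left(g{\left(J{\left(-3,d{\left(6,-4 \right)} \right)} \right)} \right)} - 36051 = \left(7 - \left(16 + \left(3 + 32 \left(5 - 0\right)\right)\right)^{2}\right) - 36051 = \left(7 - \left(16 + \left(3 + 32 \left(5 + 0\right)\right)\right)^{2}\right) - 36051 = \left(7 - \left(16 + \left(3 + 32 \cdot 5\right)\right)^{2}\right) - 36051 = \left(7 - \left(16 + \left(3 + 160\right)\right)^{2}\right) - 36051 = \left(7 - \left(16 + 163\right)^{2}\right) - 36051 = \left(7 - 179^{2}\right) - 36051 = \left(7 - 32041\right) - 36051 = -32034 - 36051 = -68085$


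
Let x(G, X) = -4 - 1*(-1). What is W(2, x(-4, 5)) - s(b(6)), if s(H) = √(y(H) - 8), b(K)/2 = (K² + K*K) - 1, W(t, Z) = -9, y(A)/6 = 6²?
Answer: -9 - 4*√13 ≈ -23.422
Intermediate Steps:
x(G, X) = -3 (x(G, X) = -4 + 1 = -3)
y(A) = 216 (y(A) = 6*6² = 6*36 = 216)
b(K) = -2 + 4*K² (b(K) = 2*((K² + K*K) - 1) = 2*((K² + K²) - 1) = 2*(2*K² - 1) = 2*(-1 + 2*K²) = -2 + 4*K²)
s(H) = 4*√13 (s(H) = √(216 - 8) = √208 = 4*√13)
W(2, x(-4, 5)) - s(b(6)) = -9 - 4*√13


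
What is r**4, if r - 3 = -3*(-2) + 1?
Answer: 10000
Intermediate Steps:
r = 10 (r = 3 + (-3*(-2) + 1) = 3 + (6 + 1) = 3 + 7 = 10)
r**4 = 10**4 = 10000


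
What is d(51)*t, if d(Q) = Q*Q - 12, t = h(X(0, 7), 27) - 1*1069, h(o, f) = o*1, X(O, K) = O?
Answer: -2767641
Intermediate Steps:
h(o, f) = o
t = -1069 (t = 0 - 1*1069 = 0 - 1069 = -1069)
d(Q) = -12 + Q² (d(Q) = Q² - 12 = -12 + Q²)
d(51)*t = (-12 + 51²)*(-1069) = (-12 + 2601)*(-1069) = 2589*(-1069) = -2767641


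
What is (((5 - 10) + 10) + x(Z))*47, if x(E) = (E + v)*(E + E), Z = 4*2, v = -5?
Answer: 2491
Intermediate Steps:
Z = 8
x(E) = 2*E*(-5 + E) (x(E) = (E - 5)*(E + E) = (-5 + E)*(2*E) = 2*E*(-5 + E))
(((5 - 10) + 10) + x(Z))*47 = (((5 - 10) + 10) + 2*8*(-5 + 8))*47 = ((-5 + 10) + 2*8*3)*47 = (5 + 48)*47 = 53*47 = 2491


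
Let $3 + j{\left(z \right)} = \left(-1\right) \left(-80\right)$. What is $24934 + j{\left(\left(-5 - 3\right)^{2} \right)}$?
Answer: $25011$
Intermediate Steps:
$j{\left(z \right)} = 77$ ($j{\left(z \right)} = -3 - -80 = -3 + 80 = 77$)
$24934 + j{\left(\left(-5 - 3\right)^{2} \right)} = 24934 + 77 = 25011$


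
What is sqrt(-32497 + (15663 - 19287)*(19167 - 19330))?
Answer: sqrt(558215) ≈ 747.14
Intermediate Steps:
sqrt(-32497 + (15663 - 19287)*(19167 - 19330)) = sqrt(-32497 - 3624*(-163)) = sqrt(-32497 + 590712) = sqrt(558215)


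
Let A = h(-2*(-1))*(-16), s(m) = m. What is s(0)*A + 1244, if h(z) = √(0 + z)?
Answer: 1244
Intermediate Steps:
h(z) = √z
A = -16*√2 (A = √(-2*(-1))*(-16) = √2*(-16) = -16*√2 ≈ -22.627)
s(0)*A + 1244 = 0*(-16*√2) + 1244 = 0 + 1244 = 1244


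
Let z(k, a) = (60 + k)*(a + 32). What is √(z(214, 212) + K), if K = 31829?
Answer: 3*√10965 ≈ 314.14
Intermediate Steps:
z(k, a) = (32 + a)*(60 + k) (z(k, a) = (60 + k)*(32 + a) = (32 + a)*(60 + k))
√(z(214, 212) + K) = √((1920 + 32*214 + 60*212 + 212*214) + 31829) = √((1920 + 6848 + 12720 + 45368) + 31829) = √(66856 + 31829) = √98685 = 3*√10965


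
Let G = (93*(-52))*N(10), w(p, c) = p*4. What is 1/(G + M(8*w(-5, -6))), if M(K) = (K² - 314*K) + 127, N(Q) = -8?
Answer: 1/114655 ≈ 8.7218e-6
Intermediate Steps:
w(p, c) = 4*p
M(K) = 127 + K² - 314*K
G = 38688 (G = (93*(-52))*(-8) = -4836*(-8) = 38688)
1/(G + M(8*w(-5, -6))) = 1/(38688 + (127 + (8*(4*(-5)))² - 2512*4*(-5))) = 1/(38688 + (127 + (8*(-20))² - 2512*(-20))) = 1/(38688 + (127 + (-160)² - 314*(-160))) = 1/(38688 + (127 + 25600 + 50240)) = 1/(38688 + 75967) = 1/114655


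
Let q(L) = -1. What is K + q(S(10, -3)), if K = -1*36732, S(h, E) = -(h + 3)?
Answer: -36733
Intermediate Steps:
S(h, E) = -3 - h (S(h, E) = -(3 + h) = -3 - h)
K = -36732
K + q(S(10, -3)) = -36732 - 1 = -36733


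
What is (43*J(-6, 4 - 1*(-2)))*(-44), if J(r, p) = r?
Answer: 11352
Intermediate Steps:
(43*J(-6, 4 - 1*(-2)))*(-44) = (43*(-6))*(-44) = -258*(-44) = 11352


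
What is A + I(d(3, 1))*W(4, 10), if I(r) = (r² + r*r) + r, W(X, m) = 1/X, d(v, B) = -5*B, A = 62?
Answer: 293/4 ≈ 73.250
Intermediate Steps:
I(r) = r + 2*r² (I(r) = (r² + r²) + r = 2*r² + r = r + 2*r²)
A + I(d(3, 1))*W(4, 10) = 62 + ((-5*1)*(1 + 2*(-5*1)))/4 = 62 - 5*(1 + 2*(-5))*(¼) = 62 - 5*(1 - 10)*(¼) = 62 - 5*(-9)*(¼) = 62 + 45*(¼) = 62 + 45/4 = 293/4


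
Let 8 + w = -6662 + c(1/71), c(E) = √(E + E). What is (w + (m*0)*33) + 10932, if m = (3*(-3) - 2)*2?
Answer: 4262 + √142/71 ≈ 4262.2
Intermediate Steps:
c(E) = √2*√E (c(E) = √(2*E) = √2*√E)
m = -22 (m = (-9 - 2)*2 = -11*2 = -22)
w = -6670 + √142/71 (w = -8 + (-6662 + √2*√(1/71)) = -8 + (-6662 + √2*(√71/71)) = -8 + (-6662 + √142/71) = -6670 + √142/71 ≈ -6669.8)
(w + (m*0)*33) + 10932 = ((-6670 + √142/71) - 22*0*33) + 10932 = ((-6670 + √142/71) + 0*33) + 10932 = ((-6670 + √142/71) + 0) + 10932 = (-6670 + √142/71) + 10932 = 4262 + √142/71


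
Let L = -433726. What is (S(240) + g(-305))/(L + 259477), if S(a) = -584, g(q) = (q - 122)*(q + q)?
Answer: -259886/174249 ≈ -1.4915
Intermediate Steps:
g(q) = 2*q*(-122 + q) (g(q) = (-122 + q)*(2*q) = 2*q*(-122 + q))
(S(240) + g(-305))/(L + 259477) = (-584 + 2*(-305)*(-122 - 305))/(-433726 + 259477) = (-584 + 2*(-305)*(-427))/(-174249) = (-584 + 260470)*(-1/174249) = 259886*(-1/174249) = -259886/174249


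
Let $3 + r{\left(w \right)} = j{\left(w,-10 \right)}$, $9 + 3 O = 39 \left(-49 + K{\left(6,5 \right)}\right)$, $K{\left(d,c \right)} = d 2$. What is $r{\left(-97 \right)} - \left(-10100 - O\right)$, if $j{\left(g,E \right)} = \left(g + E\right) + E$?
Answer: $9496$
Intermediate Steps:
$K{\left(d,c \right)} = 2 d$
$j{\left(g,E \right)} = g + 2 E$ ($j{\left(g,E \right)} = \left(E + g\right) + E = g + 2 E$)
$O = -484$ ($O = -3 + \frac{39 \left(-49 + 2 \cdot 6\right)}{3} = -3 + \frac{39 \left(-49 + 12\right)}{3} = -3 + \frac{39 \left(-37\right)}{3} = -3 + \frac{1}{3} \left(-1443\right) = -3 - 481 = -484$)
$r{\left(w \right)} = -23 + w$ ($r{\left(w \right)} = -3 + \left(w + 2 \left(-10\right)\right) = -3 + \left(w - 20\right) = -3 + \left(-20 + w\right) = -23 + w$)
$r{\left(-97 \right)} - \left(-10100 - O\right) = \left(-23 - 97\right) - \left(-10100 - -484\right) = -120 - \left(-10100 + 484\right) = -120 - -9616 = -120 + 9616 = 9496$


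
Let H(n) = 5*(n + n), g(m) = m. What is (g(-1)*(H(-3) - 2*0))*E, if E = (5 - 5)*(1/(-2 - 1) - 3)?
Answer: 0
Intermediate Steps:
H(n) = 10*n (H(n) = 5*(2*n) = 10*n)
E = 0 (E = 0*(1/(-3) - 3) = 0*(-⅓ - 3) = 0*(-10/3) = 0)
(g(-1)*(H(-3) - 2*0))*E = -(10*(-3) - 2*0)*0 = -(-30 + 0)*0 = -1*(-30)*0 = 30*0 = 0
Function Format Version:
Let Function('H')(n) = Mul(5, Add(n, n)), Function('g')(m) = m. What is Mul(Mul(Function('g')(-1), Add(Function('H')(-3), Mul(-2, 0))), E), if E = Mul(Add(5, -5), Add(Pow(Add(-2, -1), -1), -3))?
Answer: 0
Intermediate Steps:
Function('H')(n) = Mul(10, n) (Function('H')(n) = Mul(5, Mul(2, n)) = Mul(10, n))
E = 0 (E = Mul(0, Add(Pow(-3, -1), -3)) = Mul(0, Add(Rational(-1, 3), -3)) = Mul(0, Rational(-10, 3)) = 0)
Mul(Mul(Function('g')(-1), Add(Function('H')(-3), Mul(-2, 0))), E) = Mul(Mul(-1, Add(Mul(10, -3), Mul(-2, 0))), 0) = Mul(Mul(-1, Add(-30, 0)), 0) = Mul(Mul(-1, -30), 0) = Mul(30, 0) = 0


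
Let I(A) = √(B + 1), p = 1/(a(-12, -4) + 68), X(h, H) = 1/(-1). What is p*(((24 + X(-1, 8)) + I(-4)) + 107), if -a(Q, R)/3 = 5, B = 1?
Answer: 130/53 + √2/53 ≈ 2.4795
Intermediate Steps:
a(Q, R) = -15 (a(Q, R) = -3*5 = -15)
X(h, H) = -1
p = 1/53 (p = 1/(-15 + 68) = 1/53 ≈ 0.018868)
I(A) = √2 (I(A) = √(1 + 1) = √2)
p*(((24 + X(-1, 8)) + I(-4)) + 107) = (((24 - 1) + √2) + 107)/53 = ((23 + √2) + 107)/53 = (130 + √2)/53 = 130/53 + √2/53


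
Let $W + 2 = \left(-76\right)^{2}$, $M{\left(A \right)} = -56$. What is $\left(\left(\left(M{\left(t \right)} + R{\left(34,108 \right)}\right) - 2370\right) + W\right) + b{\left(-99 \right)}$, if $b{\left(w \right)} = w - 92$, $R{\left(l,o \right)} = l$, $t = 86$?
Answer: $3191$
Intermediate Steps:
$b{\left(w \right)} = -92 + w$
$W = 5774$ ($W = -2 + \left(-76\right)^{2} = -2 + 5776 = 5774$)
$\left(\left(\left(M{\left(t \right)} + R{\left(34,108 \right)}\right) - 2370\right) + W\right) + b{\left(-99 \right)} = \left(\left(\left(-56 + 34\right) - 2370\right) + 5774\right) - 191 = \left(\left(-22 - 2370\right) + 5774\right) - 191 = \left(-2392 + 5774\right) - 191 = 3382 - 191 = 3191$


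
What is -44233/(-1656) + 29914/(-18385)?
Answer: 763686121/30445560 ≈ 25.084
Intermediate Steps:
-44233/(-1656) + 29914/(-18385) = -44233*(-1/1656) + 29914*(-1/18385) = 44233/1656 - 29914/18385 = 763686121/30445560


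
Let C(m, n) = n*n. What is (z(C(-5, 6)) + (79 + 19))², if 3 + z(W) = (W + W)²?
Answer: 27867841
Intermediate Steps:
C(m, n) = n²
z(W) = -3 + 4*W² (z(W) = -3 + (W + W)² = -3 + (2*W)² = -3 + 4*W²)
(z(C(-5, 6)) + (79 + 19))² = ((-3 + 4*(6²)²) + (79 + 19))² = ((-3 + 4*36²) + 98)² = ((-3 + 4*1296) + 98)² = ((-3 + 5184) + 98)² = (5181 + 98)² = 5279² = 27867841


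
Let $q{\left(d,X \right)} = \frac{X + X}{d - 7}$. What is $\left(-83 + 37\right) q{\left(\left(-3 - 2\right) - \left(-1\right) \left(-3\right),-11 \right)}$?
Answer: $- \frac{1012}{15} \approx -67.467$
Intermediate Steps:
$q{\left(d,X \right)} = \frac{2 X}{-7 + d}$
$\left(-83 + 37\right) q{\left(\left(-3 - 2\right) - \left(-1\right) \left(-3\right),-11 \right)} = \left(-83 + 37\right) 2 \left(-11\right) \frac{1}{-7 - \left(5 - -3\right)} = - 46 \cdot 2 \left(-11\right) \frac{1}{-7 - 8} = - 46 \cdot 2 \left(-11\right) \frac{1}{-15} = - 46 \cdot 2 \left(-11\right) \left(- \frac{1}{15}\right) = \left(-46\right) \frac{22}{15} = - \frac{1012}{15}$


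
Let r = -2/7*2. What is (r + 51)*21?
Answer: 1059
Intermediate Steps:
r = -4/7 (r = -2*1/7*2 = -2/7*2 = -4/7 ≈ -0.57143)
(r + 51)*21 = (-4/7 + 51)*21 = (353/7)*21 = 1059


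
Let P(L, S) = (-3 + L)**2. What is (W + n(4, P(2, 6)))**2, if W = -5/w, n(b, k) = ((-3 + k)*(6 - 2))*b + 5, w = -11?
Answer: 85264/121 ≈ 704.66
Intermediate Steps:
n(b, k) = 5 + b*(-12 + 4*k) (n(b, k) = ((-3 + k)*4)*b + 5 = (-12 + 4*k)*b + 5 = b*(-12 + 4*k) + 5 = 5 + b*(-12 + 4*k))
W = 5/11 (W = -5/(-11) = -5*(-1/11) = 5/11 ≈ 0.45455)
(W + n(4, P(2, 6)))**2 = (5/11 + (5 - 12*4 + 4*4*(-3 + 2)**2))**2 = (5/11 + (5 - 48 + 4*4*(-1)**2))**2 = (5/11 + (5 - 48 + 4*4*1))**2 = (5/11 + (5 - 48 + 16))**2 = (5/11 - 27)**2 = (-292/11)**2 = 85264/121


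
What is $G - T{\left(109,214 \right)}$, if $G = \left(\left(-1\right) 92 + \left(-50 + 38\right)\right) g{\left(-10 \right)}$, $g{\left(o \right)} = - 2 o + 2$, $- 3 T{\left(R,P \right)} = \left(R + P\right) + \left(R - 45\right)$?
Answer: $-2159$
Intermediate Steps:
$T{\left(R,P \right)} = 15 - \frac{2 R}{3} - \frac{P}{3}$ ($T{\left(R,P \right)} = - \frac{\left(R + P\right) + \left(R - 45\right)}{3} = - \frac{\left(P + R\right) + \left(-45 + R\right)}{3} = - \frac{-45 + P + 2 R}{3} = 15 - \frac{2 R}{3} - \frac{P}{3}$)
$g{\left(o \right)} = 2 - 2 o$
$G = -2288$ ($G = \left(\left(-1\right) 92 + \left(-50 + 38\right)\right) \left(2 - -20\right) = \left(-92 - 12\right) \left(2 + 20\right) = \left(-104\right) 22 = -2288$)
$G - T{\left(109,214 \right)} = -2288 - \left(15 - \frac{218}{3} - \frac{214}{3}\right) = -2288 - -129 = -2288 + 129 = -2159$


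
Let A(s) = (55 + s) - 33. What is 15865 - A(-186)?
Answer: 16029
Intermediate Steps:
A(s) = 22 + s
15865 - A(-186) = 15865 - (22 - 186) = 15865 - 1*(-164) = 15865 + 164 = 16029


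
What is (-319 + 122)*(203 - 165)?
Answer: -7486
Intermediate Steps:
(-319 + 122)*(203 - 165) = -197*38 = -7486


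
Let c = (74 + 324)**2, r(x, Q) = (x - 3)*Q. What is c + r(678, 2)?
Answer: 159754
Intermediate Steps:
r(x, Q) = Q*(-3 + x) (r(x, Q) = (-3 + x)*Q = Q*(-3 + x))
c = 158404 (c = 398**2 = 158404)
c + r(678, 2) = 158404 + 2*(-3 + 678) = 158404 + 2*675 = 158404 + 1350 = 159754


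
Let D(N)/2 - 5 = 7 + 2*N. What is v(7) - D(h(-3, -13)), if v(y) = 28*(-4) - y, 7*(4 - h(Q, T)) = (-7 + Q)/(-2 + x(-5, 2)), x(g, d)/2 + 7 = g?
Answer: -14449/91 ≈ -158.78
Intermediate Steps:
x(g, d) = -14 + 2*g
h(Q, T) = 103/26 + Q/182 (h(Q, T) = 4 - (-7 + Q)/(7*(-2 + (-14 + 2*(-5)))) = 4 - (-7 + Q)/(7*(-2 + (-14 - 10))) = 4 - (-7 + Q)/(7*(-2 - 24)) = 4 - (-7 + Q)/(7*(-26)) = 4 - (-7 + Q)*(-1)/(7*26) = 4 - (7/26 - Q/26)/7 = 4 + (-1/26 + Q/182) = 103/26 + Q/182)
v(y) = -112 - y
D(N) = 24 + 4*N (D(N) = 10 + 2*(7 + 2*N) = 10 + (14 + 4*N) = 24 + 4*N)
v(7) - D(h(-3, -13)) = (-112 - 1*7) - (24 + 4*(103/26 + (1/182)*(-3))) = (-112 - 7) - (24 + 4*(103/26 - 3/182)) = -119 - (24 + 4*(359/91)) = -119 - (24 + 1436/91) = -119 - 1*3620/91 = -119 - 3620/91 = -14449/91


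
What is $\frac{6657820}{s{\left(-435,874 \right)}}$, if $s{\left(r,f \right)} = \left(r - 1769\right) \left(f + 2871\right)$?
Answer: $- \frac{11479}{14231} \approx -0.80662$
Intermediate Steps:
$s{\left(r,f \right)} = \left(-1769 + r\right) \left(2871 + f\right)$
$\frac{6657820}{s{\left(-435,874 \right)}} = \frac{6657820}{-5078799 - 1546106 + 2871 \left(-435\right) + 874 \left(-435\right)} = \frac{6657820}{-5078799 - 1546106 - 1248885 - 380190} = \frac{6657820}{-8253980} = 6657820 \left(- \frac{1}{8253980}\right) = - \frac{11479}{14231}$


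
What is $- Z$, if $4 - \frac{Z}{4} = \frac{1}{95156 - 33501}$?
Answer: $- \frac{986476}{61655} \approx -16.0$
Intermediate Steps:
$Z = \frac{986476}{61655}$ ($Z = 16 - \frac{4}{95156 - 33501} = 16 - \frac{4}{61655} = \frac{986476}{61655} \approx 16.0$)
$- Z = \left(-1\right) \frac{986476}{61655} = - \frac{986476}{61655}$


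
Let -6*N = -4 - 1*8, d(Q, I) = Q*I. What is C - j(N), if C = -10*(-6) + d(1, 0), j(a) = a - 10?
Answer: 68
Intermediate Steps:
d(Q, I) = I*Q
N = 2 (N = -(-4 - 1*8)/6 = -(-4 - 8)/6 = -1/6*(-12) = 2)
j(a) = -10 + a
C = 60 (C = -10*(-6) + 0*1 = 60 + 0 = 60)
C - j(N) = 60 - (-10 + 2) = 60 - 1*(-8) = 60 + 8 = 68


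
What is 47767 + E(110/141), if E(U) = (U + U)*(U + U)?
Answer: 949704127/19881 ≈ 47769.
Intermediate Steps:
E(U) = 4*U² (E(U) = (2*U)*(2*U) = 4*U²)
47767 + E(110/141) = 47767 + 4*(110/141)² = 47767 + 4*(12100/19881) = 47767 + 48400/19881 = 949704127/19881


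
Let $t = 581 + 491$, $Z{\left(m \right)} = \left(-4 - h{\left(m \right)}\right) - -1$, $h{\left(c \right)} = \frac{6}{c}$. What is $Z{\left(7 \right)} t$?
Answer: $- \frac{28944}{7} \approx -4134.9$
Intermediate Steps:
$Z{\left(m \right)} = -3 - \frac{6}{m}$ ($Z{\left(m \right)} = \left(-4 - \frac{6}{m}\right) - -1 = \left(-4 - \frac{6}{m}\right) + 1 = -3 - \frac{6}{m}$)
$t = 1072$
$Z{\left(7 \right)} t = \left(-3 - \frac{6}{7}\right) 1072 = \left(- \frac{27}{7}\right) 1072 = - \frac{28944}{7}$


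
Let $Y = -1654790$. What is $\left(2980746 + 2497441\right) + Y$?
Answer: $3823397$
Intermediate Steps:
$\left(2980746 + 2497441\right) + Y = \left(2980746 + 2497441\right) - 1654790 = 5478187 - 1654790 = 3823397$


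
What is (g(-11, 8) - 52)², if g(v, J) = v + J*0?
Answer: 3969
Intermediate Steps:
g(v, J) = v (g(v, J) = v + 0 = v)
(g(-11, 8) - 52)² = (-11 - 52)² = (-63)² = 3969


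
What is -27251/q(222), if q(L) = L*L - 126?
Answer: -27251/49158 ≈ -0.55436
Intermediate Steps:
q(L) = -126 + L² (q(L) = L² - 126 = -126 + L²)
-27251/q(222) = -27251/(-126 + 222²) = -27251/(-126 + 49284) = -27251/49158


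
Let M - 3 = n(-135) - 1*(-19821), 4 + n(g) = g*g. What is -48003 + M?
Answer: -9958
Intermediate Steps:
n(g) = -4 + g**2 (n(g) = -4 + g*g = -4 + g**2)
M = 38045 (M = 3 + ((-4 + (-135)**2) - 1*(-19821)) = 3 + ((-4 + 18225) + 19821) = 3 + (18221 + 19821) = 3 + 38042 = 38045)
-48003 + M = -48003 + 38045 = -9958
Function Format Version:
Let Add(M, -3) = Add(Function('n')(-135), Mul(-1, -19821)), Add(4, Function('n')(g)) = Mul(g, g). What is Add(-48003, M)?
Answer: -9958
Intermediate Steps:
Function('n')(g) = Add(-4, Pow(g, 2)) (Function('n')(g) = Add(-4, Mul(g, g)) = Add(-4, Pow(g, 2)))
M = 38045 (M = Add(3, Add(Add(-4, Pow(-135, 2)), Mul(-1, -19821))) = Add(3, Add(Add(-4, 18225), 19821)) = Add(3, Add(18221, 19821)) = Add(3, 38042) = 38045)
Add(-48003, M) = Add(-48003, 38045) = -9958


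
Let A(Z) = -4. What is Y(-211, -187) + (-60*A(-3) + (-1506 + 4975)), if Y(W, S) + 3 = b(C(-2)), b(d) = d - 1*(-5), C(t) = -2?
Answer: 3709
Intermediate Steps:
b(d) = 5 + d (b(d) = d + 5 = 5 + d)
Y(W, S) = 0 (Y(W, S) = -3 + (5 - 2) = -3 + 3 = 0)
Y(-211, -187) + (-60*A(-3) + (-1506 + 4975)) = 0 + (-60*(-4) + (-1506 + 4975)) = 0 + (240 + 3469) = 0 + 3709 = 3709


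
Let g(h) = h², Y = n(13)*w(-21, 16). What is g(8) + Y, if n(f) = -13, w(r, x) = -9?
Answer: 181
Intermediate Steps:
Y = 117 (Y = -13*(-9) = 117)
g(8) + Y = 8² + 117 = 64 + 117 = 181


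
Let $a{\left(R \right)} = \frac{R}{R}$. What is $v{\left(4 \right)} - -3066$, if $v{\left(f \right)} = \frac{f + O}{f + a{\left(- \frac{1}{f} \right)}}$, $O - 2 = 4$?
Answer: $3068$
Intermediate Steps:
$O = 6$ ($O = 2 + 4 = 6$)
$a{\left(R \right)} = 1$
$v{\left(f \right)} = \frac{6 + f}{1 + f}$ ($v{\left(f \right)} = \frac{f + 6}{f + 1} = \frac{6 + f}{1 + f}$)
$v{\left(4 \right)} - -3066 = \frac{6 + 4}{1 + 4} - -3066 = \frac{1}{5} \cdot 10 + 3066 = 2 + 3066 = 3068$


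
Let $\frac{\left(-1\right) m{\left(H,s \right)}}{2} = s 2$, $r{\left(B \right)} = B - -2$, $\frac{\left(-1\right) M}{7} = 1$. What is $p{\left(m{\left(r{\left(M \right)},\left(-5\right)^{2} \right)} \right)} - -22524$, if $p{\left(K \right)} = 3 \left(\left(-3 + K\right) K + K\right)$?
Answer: $53124$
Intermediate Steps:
$M = -7$ ($M = \left(-7\right) 1 = -7$)
$r{\left(B \right)} = 2 + B$ ($r{\left(B \right)} = B + 2 = 2 + B$)
$m{\left(H,s \right)} = - 4 s$ ($m{\left(H,s \right)} = - 2 s 2 = - 2 \cdot 2 s = - 4 s$)
$p{\left(K \right)} = 3 K + 3 K \left(-3 + K\right)$ ($p{\left(K \right)} = 3 \left(K \left(-3 + K\right) + K\right) = 3 \left(K + K \left(-3 + K\right)\right) = 3 K + 3 K \left(-3 + K\right)$)
$p{\left(m{\left(r{\left(M \right)},\left(-5\right)^{2} \right)} \right)} - -22524 = 3 \left(- 4 \left(-5\right)^{2}\right) \left(-2 - 4 \left(-5\right)^{2}\right) - -22524 = 3 \left(\left(-4\right) 25\right) \left(-2 - 100\right) + 22524 = 3 \left(-100\right) \left(-2 - 100\right) + 22524 = 3 \left(-100\right) \left(-102\right) + 22524 = 30600 + 22524 = 53124$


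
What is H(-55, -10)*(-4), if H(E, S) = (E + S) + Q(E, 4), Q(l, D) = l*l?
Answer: -11840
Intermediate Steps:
Q(l, D) = l**2
H(E, S) = E + S + E**2 (H(E, S) = (E + S) + E**2 = E + S + E**2)
H(-55, -10)*(-4) = (-55 - 10 + (-55)**2)*(-4) = (-55 - 10 + 3025)*(-4) = 2960*(-4) = -11840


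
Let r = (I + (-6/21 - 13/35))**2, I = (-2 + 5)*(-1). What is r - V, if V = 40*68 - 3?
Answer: -3311941/1225 ≈ -2703.6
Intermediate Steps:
I = -3 (I = 3*(-1) = -3)
V = 2717 (V = 2720 - 3 = 2717)
r = 16384/1225 (r = (-3 + (-6/21 - 13/35))**2 = (-3 + (-6*1/21 - 13*1/35))**2 = (-3 + (-2/7 - 13/35))**2 = (-3 - 23/35)**2 = (-128/35)**2 = 16384/1225 ≈ 13.375)
r - V = 16384/1225 - 1*2717 = 16384/1225 - 2717 = -3311941/1225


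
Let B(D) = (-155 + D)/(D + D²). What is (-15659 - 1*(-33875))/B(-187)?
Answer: -35199384/19 ≈ -1.8526e+6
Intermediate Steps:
B(D) = (-155 + D)/(D + D²)
(-15659 - 1*(-33875))/B(-187) = (-15659 - 1*(-33875))/(((-155 - 187)/((-187)*(1 - 187)))) = (-15659 + 33875)/((-1/187*(-342)/(-186))) = 18216/((-1/187*(-1/186)*(-342))) = 18216/(-57/5797) = 18216*(-5797/57) = -35199384/19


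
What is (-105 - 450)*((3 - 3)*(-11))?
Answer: 0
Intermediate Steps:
(-105 - 450)*((3 - 3)*(-11)) = -0*(-11) = -555*0 = 0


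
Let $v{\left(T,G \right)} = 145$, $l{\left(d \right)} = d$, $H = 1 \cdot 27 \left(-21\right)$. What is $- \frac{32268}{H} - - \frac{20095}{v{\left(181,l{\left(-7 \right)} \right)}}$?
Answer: $\frac{1071515}{5481} \approx 195.5$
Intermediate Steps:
$H = -567$ ($H = 27 \left(-21\right) = -567$)
$- \frac{32268}{H} - - \frac{20095}{v{\left(181,l{\left(-7 \right)} \right)}} = - \frac{32268}{-567} - - \frac{20095}{145} = \left(-32268\right) \left(- \frac{1}{567}\right) - \left(-20095\right) \frac{1}{145} = \frac{10756}{189} - - \frac{4019}{29} = \frac{10756}{189} + \frac{4019}{29} = \frac{1071515}{5481}$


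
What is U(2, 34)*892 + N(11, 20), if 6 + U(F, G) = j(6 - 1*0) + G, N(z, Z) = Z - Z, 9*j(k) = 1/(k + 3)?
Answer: 2023948/81 ≈ 24987.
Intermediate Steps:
j(k) = 1/(9*(3 + k)) (j(k) = 1/(9*(k + 3)) = 1/(9*(3 + k)))
N(z, Z) = 0
U(F, G) = -485/81 + G (U(F, G) = -6 + (1/(9*(3 + (6 - 1*0))) + G) = -6 + (1/(9*(3 + (6 + 0))) + G) = -6 + (1/(9*(3 + 6)) + G) = -6 + ((⅑)/9 + G) = -6 + ((⅑)*(⅑) + G) = -6 + (1/81 + G) = -485/81 + G)
U(2, 34)*892 + N(11, 20) = (-485/81 + 34)*892 + 0 = (2269/81)*892 + 0 = 2023948/81 + 0 = 2023948/81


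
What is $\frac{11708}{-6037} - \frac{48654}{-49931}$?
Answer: $- \frac{290867950}{301433447} \approx -0.96495$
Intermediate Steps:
$\frac{11708}{-6037} - \frac{48654}{-49931} = 11708 \left(- \frac{1}{6037}\right) - - \frac{48654}{49931} = - \frac{11708}{6037} + \frac{48654}{49931} = - \frac{290867950}{301433447}$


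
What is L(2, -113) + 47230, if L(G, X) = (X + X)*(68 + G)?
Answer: 31410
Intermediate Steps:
L(G, X) = 2*X*(68 + G) (L(G, X) = (2*X)*(68 + G) = 2*X*(68 + G))
L(2, -113) + 47230 = 2*(-113)*(68 + 2) + 47230 = 2*(-113)*70 + 47230 = -15820 + 47230 = 31410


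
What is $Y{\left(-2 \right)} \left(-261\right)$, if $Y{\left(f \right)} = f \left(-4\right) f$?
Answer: $4176$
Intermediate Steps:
$Y{\left(f \right)} = - 4 f^{2}$ ($Y{\left(f \right)} = - 4 f f = - 4 f^{2}$)
$Y{\left(-2 \right)} \left(-261\right) = - 4 \left(-2\right)^{2} \left(-261\right) = \left(-4\right) 4 \left(-261\right) = \left(-16\right) \left(-261\right) = 4176$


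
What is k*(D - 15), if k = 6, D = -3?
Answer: -108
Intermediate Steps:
k*(D - 15) = 6*(-3 - 15) = 6*(-18) = -108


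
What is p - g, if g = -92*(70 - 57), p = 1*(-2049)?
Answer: -853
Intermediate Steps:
p = -2049
g = -1196 (g = -92*13 = -1196)
p - g = -2049 - 1*(-1196) = -2049 + 1196 = -853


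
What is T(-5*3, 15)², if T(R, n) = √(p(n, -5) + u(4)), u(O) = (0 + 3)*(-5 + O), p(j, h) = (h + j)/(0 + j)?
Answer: -7/3 ≈ -2.3333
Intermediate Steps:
p(j, h) = (h + j)/j
u(O) = -15 + 3*O (u(O) = 3*(-5 + O) = -15 + 3*O)
T(R, n) = √(-3 + (-5 + n)/n) (T(R, n) = √((-5 + n)/n + (-15 + 3*4)) = √((-5 + n)/n + (-15 + 12)) = √((-5 + n)/n - 3) = √(-3 + (-5 + n)/n))
T(-5*3, 15)² = (√(-2 - 5/15))² = (√(-2 - 5*1/15))² = (√(-2 - ⅓))² = (√(-7/3))² = (I*√21/3)² = -7/3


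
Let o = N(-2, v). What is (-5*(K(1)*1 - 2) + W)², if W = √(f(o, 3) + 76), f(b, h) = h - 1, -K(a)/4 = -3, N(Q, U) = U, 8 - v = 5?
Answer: (50 - √78)² ≈ 1694.8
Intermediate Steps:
v = 3 (v = 8 - 1*5 = 8 - 5 = 3)
K(a) = 12 (K(a) = -4*(-3) = 12)
o = 3
f(b, h) = -1 + h
W = √78 (W = √((-1 + 3) + 76) = √(2 + 76) = √78 ≈ 8.8318)
(-5*(K(1)*1 - 2) + W)² = (-5*(12*1 - 2) + √78)² = (-5*(12 - 2) + √78)² = (-5*10 + √78)² = (-50 + √78)²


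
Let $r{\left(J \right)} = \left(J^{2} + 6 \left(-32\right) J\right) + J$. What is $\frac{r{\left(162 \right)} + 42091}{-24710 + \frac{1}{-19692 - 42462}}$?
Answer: $- \frac{2324124522}{1535825341} \approx -1.5133$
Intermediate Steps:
$r{\left(J \right)} = J^{2} - 191 J$ ($r{\left(J \right)} = \left(J^{2} - 192 J\right) + J = J^{2} - 191 J$)
$\frac{r{\left(162 \right)} + 42091}{-24710 + \frac{1}{-19692 - 42462}} = \frac{162 \left(-191 + 162\right) + 42091}{-24710 + \frac{1}{-19692 - 42462}} = \frac{162 \left(-29\right) + 42091}{-24710 + \frac{1}{-62154}} = \frac{-4698 + 42091}{-24710 - \frac{1}{62154}} = \frac{37393}{- \frac{1535825341}{62154}} = 37393 \left(- \frac{62154}{1535825341}\right) = - \frac{2324124522}{1535825341}$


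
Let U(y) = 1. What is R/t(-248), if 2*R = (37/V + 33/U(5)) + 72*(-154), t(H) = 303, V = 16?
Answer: -176843/9696 ≈ -18.239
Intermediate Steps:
R = -176843/32 (R = ((37/16 + 33/1) + 72*(-154))/2 = ((37*(1/16) + 33*1) - 11088)/2 = ((37/16 + 33) - 11088)/2 = (565/16 - 11088)/2 = (1/2)*(-176843/16) = -176843/32 ≈ -5526.3)
R/t(-248) = -176843/32/303 = -176843/32*1/303 = -176843/9696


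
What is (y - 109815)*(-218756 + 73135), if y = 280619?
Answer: -24872649284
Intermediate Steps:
(y - 109815)*(-218756 + 73135) = (280619 - 109815)*(-218756 + 73135) = 170804*(-145621) = -24872649284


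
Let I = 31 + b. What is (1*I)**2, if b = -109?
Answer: 6084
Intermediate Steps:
I = -78 (I = 31 - 109 = -78)
(1*I)**2 = (1*(-78))**2 = (-78)**2 = 6084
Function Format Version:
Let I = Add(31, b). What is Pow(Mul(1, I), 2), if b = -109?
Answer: 6084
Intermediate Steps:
I = -78 (I = Add(31, -109) = -78)
Pow(Mul(1, I), 2) = Pow(Mul(1, -78), 2) = Pow(-78, 2) = 6084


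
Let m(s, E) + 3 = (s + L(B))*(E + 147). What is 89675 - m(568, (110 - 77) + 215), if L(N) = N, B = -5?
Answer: -132707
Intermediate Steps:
m(s, E) = -3 + (-5 + s)*(147 + E) (m(s, E) = -3 + (s - 5)*(E + 147) = -3 + (-5 + s)*(147 + E))
89675 - m(568, (110 - 77) + 215) = 89675 - (-738 - 5*((110 - 77) + 215) + 147*568 + ((110 - 77) + 215)*568) = 89675 - (-738 - 5*(33 + 215) + 83496 + (33 + 215)*568) = 89675 - (-738 - 5*248 + 83496 + 248*568) = 89675 - (-738 - 1240 + 83496 + 140864) = 89675 - 1*222382 = 89675 - 222382 = -132707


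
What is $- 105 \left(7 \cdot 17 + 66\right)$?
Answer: $-19425$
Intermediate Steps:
$- 105 \left(7 \cdot 17 + 66\right) = - 105 \left(119 + 66\right) = \left(-105\right) 185 = -19425$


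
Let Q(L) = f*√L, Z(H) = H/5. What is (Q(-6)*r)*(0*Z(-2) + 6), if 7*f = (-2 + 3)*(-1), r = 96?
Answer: -576*I*√6/7 ≈ -201.56*I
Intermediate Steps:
Z(H) = H/5 (Z(H) = H*(⅕) = H/5)
f = -⅐ (f = ((-2 + 3)*(-1))/7 = (1*(-1))/7 = (⅐)*(-1) = -⅐ ≈ -0.14286)
Q(L) = -√L/7
(Q(-6)*r)*(0*Z(-2) + 6) = (-I*√6/7*96)*(0*((⅕)*(-2)) + 6) = (-I*√6/7*96)*(0*(-⅖) + 6) = (-I*√6/7*96)*(0 + 6) = -96*I*√6/7*6 = -576*I*√6/7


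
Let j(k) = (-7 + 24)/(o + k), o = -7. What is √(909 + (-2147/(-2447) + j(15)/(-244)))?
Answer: √1297437075485094/1194136 ≈ 30.164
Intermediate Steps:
j(k) = 17/(-7 + k) (j(k) = (-7 + 24)/(-7 + k) = 17/(-7 + k))
√(909 + (-2147/(-2447) + j(15)/(-244))) = √(909 + (-2147/(-2447) + (17/(-7 + 15))/(-244))) = √(909 + (-2147*(-1/2447) + (17/8)*(-1/244))) = √(909 + (2147/2447 + (17*(⅛))*(-1/244))) = √(909 + (2147/2447 + (17/8)*(-1/244))) = √(909 + (2147/2447 - 17/1952)) = √(909 + 4149345/4776544) = √(4346027841/4776544) = √1297437075485094/1194136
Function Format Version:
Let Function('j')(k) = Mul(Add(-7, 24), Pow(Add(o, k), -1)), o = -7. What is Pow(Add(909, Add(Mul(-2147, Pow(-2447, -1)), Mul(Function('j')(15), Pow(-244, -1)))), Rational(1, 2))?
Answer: Mul(Rational(1, 1194136), Pow(1297437075485094, Rational(1, 2))) ≈ 30.164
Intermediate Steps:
Function('j')(k) = Mul(17, Pow(Add(-7, k), -1)) (Function('j')(k) = Mul(Add(-7, 24), Pow(Add(-7, k), -1)) = Mul(17, Pow(Add(-7, k), -1)))
Pow(Add(909, Add(Mul(-2147, Pow(-2447, -1)), Mul(Function('j')(15), Pow(-244, -1)))), Rational(1, 2)) = Pow(Add(909, Add(Mul(-2147, Pow(-2447, -1)), Mul(Mul(17, Pow(Add(-7, 15), -1)), Pow(-244, -1)))), Rational(1, 2)) = Pow(Add(909, Add(Mul(-2147, Rational(-1, 2447)), Mul(Mul(17, Pow(8, -1)), Rational(-1, 244)))), Rational(1, 2)) = Pow(Add(909, Add(Rational(2147, 2447), Mul(Mul(17, Rational(1, 8)), Rational(-1, 244)))), Rational(1, 2)) = Pow(Add(909, Add(Rational(2147, 2447), Mul(Rational(17, 8), Rational(-1, 244)))), Rational(1, 2)) = Pow(Add(909, Add(Rational(2147, 2447), Rational(-17, 1952))), Rational(1, 2)) = Pow(Add(909, Rational(4149345, 4776544)), Rational(1, 2)) = Pow(Rational(4346027841, 4776544), Rational(1, 2)) = Mul(Rational(1, 1194136), Pow(1297437075485094, Rational(1, 2)))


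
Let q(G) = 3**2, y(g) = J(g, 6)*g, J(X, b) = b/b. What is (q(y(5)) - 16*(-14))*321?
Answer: 74793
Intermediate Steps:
J(X, b) = 1
y(g) = g (y(g) = 1*g = g)
q(G) = 9
(q(y(5)) - 16*(-14))*321 = (9 - 16*(-14))*321 = (9 + 224)*321 = 233*321 = 74793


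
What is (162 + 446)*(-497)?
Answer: -302176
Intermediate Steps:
(162 + 446)*(-497) = 608*(-497) = -302176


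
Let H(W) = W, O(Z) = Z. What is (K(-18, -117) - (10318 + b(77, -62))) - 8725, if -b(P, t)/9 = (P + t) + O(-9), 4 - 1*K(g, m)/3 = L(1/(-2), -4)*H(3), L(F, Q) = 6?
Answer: -19031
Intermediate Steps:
K(g, m) = -42 (K(g, m) = 12 - 18*3 = 12 - 3*18 = 12 - 54 = -42)
b(P, t) = 81 - 9*P - 9*t (b(P, t) = -9*((P + t) - 9) = -9*(-9 + P + t) = 81 - 9*P - 9*t)
(K(-18, -117) - (10318 + b(77, -62))) - 8725 = (-42 - (10318 + (81 - 9*77 - 9*(-62)))) - 8725 = (-42 - (10318 + (81 - 693 + 558))) - 8725 = (-42 - (10318 - 54)) - 8725 = (-42 - 1*10264) - 8725 = (-42 - 10264) - 8725 = -10306 - 8725 = -19031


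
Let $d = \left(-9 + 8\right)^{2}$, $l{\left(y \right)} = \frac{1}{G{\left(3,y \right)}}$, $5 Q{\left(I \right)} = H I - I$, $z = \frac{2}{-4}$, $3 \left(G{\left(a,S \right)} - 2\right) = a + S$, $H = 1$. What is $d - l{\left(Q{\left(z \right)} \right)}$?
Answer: $\frac{2}{3} \approx 0.66667$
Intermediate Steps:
$G{\left(a,S \right)} = 2 + \frac{S}{3} + \frac{a}{3}$ ($G{\left(a,S \right)} = 2 + \frac{a + S}{3} = 2 + \frac{S + a}{3} = 2 + \left(\frac{S}{3} + \frac{a}{3}\right) = 2 + \frac{S}{3} + \frac{a}{3}$)
$z = - \frac{1}{2}$ ($z = 2 \left(- \frac{1}{4}\right) = - \frac{1}{2} \approx -0.5$)
$Q{\left(I \right)} = 0$ ($Q{\left(I \right)} = \frac{1 I - I}{5} = \frac{I - I}{5} = \frac{1}{5} \cdot 0 = 0$)
$l{\left(y \right)} = \frac{1}{3 + \frac{y}{3}}$ ($l{\left(y \right)} = \frac{1}{2 + \frac{y}{3} + \frac{1}{3} \cdot 3} = \frac{1}{2 + \frac{y}{3} + 1} = \frac{1}{3 + \frac{y}{3}}$)
$d = 1$ ($d = \left(-1\right)^{2} = 1$)
$d - l{\left(Q{\left(z \right)} \right)} = 1 - \frac{3}{9 + 0} = 1 - \frac{3}{9} = 1 - 3 \cdot \frac{1}{9} = 1 - \frac{1}{3} = \frac{2}{3}$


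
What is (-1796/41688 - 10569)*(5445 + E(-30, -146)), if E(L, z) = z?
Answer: -583687854533/10422 ≈ -5.6005e+7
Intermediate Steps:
(-1796/41688 - 10569)*(5445 + E(-30, -146)) = (-1796/41688 - 10569)*(5445 - 146) = (-1796*1/41688 - 10569)*5299 = (-449/10422 - 10569)*5299 = -110150567/10422*5299 = -583687854533/10422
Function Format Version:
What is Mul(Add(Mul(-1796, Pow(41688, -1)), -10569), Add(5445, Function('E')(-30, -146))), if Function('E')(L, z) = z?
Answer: Rational(-583687854533, 10422) ≈ -5.6005e+7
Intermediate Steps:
Mul(Add(Mul(-1796, Pow(41688, -1)), -10569), Add(5445, Function('E')(-30, -146))) = Mul(Add(Mul(-1796, Pow(41688, -1)), -10569), Add(5445, -146)) = Mul(Add(Mul(-1796, Rational(1, 41688)), -10569), 5299) = Mul(Add(Rational(-449, 10422), -10569), 5299) = Mul(Rational(-110150567, 10422), 5299) = Rational(-583687854533, 10422)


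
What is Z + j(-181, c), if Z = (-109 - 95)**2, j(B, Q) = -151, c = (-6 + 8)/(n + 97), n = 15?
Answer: 41465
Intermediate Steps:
c = 1/56 (c = (-6 + 8)/(15 + 97) = 2/112 = 2*(1/112) = 1/56 ≈ 0.017857)
Z = 41616 (Z = (-204)**2 = 41616)
Z + j(-181, c) = 41616 - 151 = 41465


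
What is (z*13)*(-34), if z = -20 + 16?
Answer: 1768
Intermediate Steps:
z = -4
(z*13)*(-34) = -4*13*(-34) = -52*(-34) = 1768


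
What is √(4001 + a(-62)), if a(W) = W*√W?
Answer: √(4001 - 62*I*√62) ≈ 63.371 - 3.8519*I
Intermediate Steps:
a(W) = W^(3/2)
√(4001 + a(-62)) = √(4001 + (-62)^(3/2)) = √(4001 - 62*I*√62)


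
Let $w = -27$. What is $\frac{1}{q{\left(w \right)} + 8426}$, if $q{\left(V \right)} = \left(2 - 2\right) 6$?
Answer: $\frac{1}{8426} \approx 0.00011868$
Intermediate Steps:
$q{\left(V \right)} = 0$ ($q{\left(V \right)} = 0 \cdot 6 = 0$)
$\frac{1}{q{\left(w \right)} + 8426} = \frac{1}{0 + 8426} = \frac{1}{8426}$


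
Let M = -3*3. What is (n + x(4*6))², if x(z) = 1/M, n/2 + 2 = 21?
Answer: 116281/81 ≈ 1435.6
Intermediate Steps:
n = 38 (n = -4 + 2*21 = -4 + 42 = 38)
M = -9
x(z) = -⅑ (x(z) = 1/(-9) = -⅑)
(n + x(4*6))² = (38 - ⅑)² = (341/9)² = 116281/81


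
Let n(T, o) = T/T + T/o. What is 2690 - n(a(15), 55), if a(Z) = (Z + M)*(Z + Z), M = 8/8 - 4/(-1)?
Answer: 29459/11 ≈ 2678.1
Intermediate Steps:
M = 5 (M = 8*(1/8) - 4*(-1) = 1 + 4 = 5)
a(Z) = 2*Z*(5 + Z) (a(Z) = (Z + 5)*(Z + Z) = (5 + Z)*(2*Z) = 2*Z*(5 + Z))
n(T, o) = 1 + T/o
2690 - n(a(15), 55) = 2690 - (2*15*(5 + 15) + 55)/55 = 2690 - (2*15*20 + 55)/55 = 2690 - (600 + 55)/55 = 2690 - 655/55 = 2690 - 1*131/11 = 2690 - 131/11 = 29459/11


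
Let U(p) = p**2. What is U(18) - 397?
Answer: -73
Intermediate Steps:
U(18) - 397 = 18**2 - 397 = 324 - 397 = -73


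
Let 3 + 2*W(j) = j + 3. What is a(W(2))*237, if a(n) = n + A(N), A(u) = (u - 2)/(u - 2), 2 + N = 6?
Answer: 474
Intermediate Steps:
N = 4 (N = -2 + 6 = 4)
W(j) = j/2 (W(j) = -3/2 + (j + 3)/2 = -3/2 + (3 + j)/2 = -3/2 + (3/2 + j/2) = j/2)
A(u) = 1 (A(u) = (-2 + u)/(-2 + u) = 1)
a(n) = 1 + n (a(n) = n + 1 = 1 + n)
a(W(2))*237 = (1 + (½)*2)*237 = (1 + 1)*237 = 2*237 = 474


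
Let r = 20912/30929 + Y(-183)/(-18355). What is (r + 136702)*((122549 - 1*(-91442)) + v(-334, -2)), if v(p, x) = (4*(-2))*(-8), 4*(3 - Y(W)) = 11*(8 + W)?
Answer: 13289620025737144797/454161436 ≈ 2.9262e+10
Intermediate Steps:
Y(W) = -19 - 11*W/4 (Y(W) = 3 - 11*(8 + W)/4 = 3 - (88 + 11*W)/4 = 3 + (-22 - 11*W/4) = -19 - 11*W/4)
v(p, x) = 64 (v(p, x) = -8*(-8) = 64)
r = 1475449567/2270807180 (r = 20912/30929 + (-19 - 11/4*(-183))/(-18355) = 20912*(1/30929) + (-19 + 2013/4)*(-1/18355) = 20912/30929 + (1937/4)*(-1/18355) = 20912/30929 - 1937/73420 = 1475449567/2270807180 ≈ 0.64975)
(r + 136702)*((122549 - 1*(-91442)) + v(-334, -2)) = (1475449567/2270807180 + 136702)*((122549 - 1*(-91442)) + 64) = 310425358569927*((122549 + 91442) + 64)/2270807180 = 310425358569927*(213991 + 64)/2270807180 = (310425358569927/2270807180)*214055 = 13289620025737144797/454161436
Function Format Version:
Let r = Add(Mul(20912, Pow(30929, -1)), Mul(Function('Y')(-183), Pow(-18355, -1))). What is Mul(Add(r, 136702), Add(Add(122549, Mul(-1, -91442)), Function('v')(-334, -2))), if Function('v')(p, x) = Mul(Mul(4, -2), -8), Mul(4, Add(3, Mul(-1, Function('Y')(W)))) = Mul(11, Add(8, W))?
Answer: Rational(13289620025737144797, 454161436) ≈ 2.9262e+10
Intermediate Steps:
Function('Y')(W) = Add(-19, Mul(Rational(-11, 4), W)) (Function('Y')(W) = Add(3, Mul(Rational(-1, 4), Mul(11, Add(8, W)))) = Add(3, Mul(Rational(-1, 4), Add(88, Mul(11, W)))) = Add(3, Add(-22, Mul(Rational(-11, 4), W))) = Add(-19, Mul(Rational(-11, 4), W)))
Function('v')(p, x) = 64 (Function('v')(p, x) = Mul(-8, -8) = 64)
r = Rational(1475449567, 2270807180) (r = Add(Mul(20912, Pow(30929, -1)), Mul(Add(-19, Mul(Rational(-11, 4), -183)), Pow(-18355, -1))) = Add(Mul(20912, Rational(1, 30929)), Mul(Add(-19, Rational(2013, 4)), Rational(-1, 18355))) = Add(Rational(20912, 30929), Mul(Rational(1937, 4), Rational(-1, 18355))) = Add(Rational(20912, 30929), Rational(-1937, 73420)) = Rational(1475449567, 2270807180) ≈ 0.64975)
Mul(Add(r, 136702), Add(Add(122549, Mul(-1, -91442)), Function('v')(-334, -2))) = Mul(Add(Rational(1475449567, 2270807180), 136702), Add(Add(122549, Mul(-1, -91442)), 64)) = Mul(Rational(310425358569927, 2270807180), Add(Add(122549, 91442), 64)) = Mul(Rational(310425358569927, 2270807180), Add(213991, 64)) = Mul(Rational(310425358569927, 2270807180), 214055) = Rational(13289620025737144797, 454161436)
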